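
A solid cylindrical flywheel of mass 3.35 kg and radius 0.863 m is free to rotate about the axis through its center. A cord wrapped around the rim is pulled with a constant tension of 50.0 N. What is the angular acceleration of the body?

α ≈ 34.6 rad/s²

I = ½MR² = (1/2)(3.35)(0.863)² = 1.247 kg·m².
τ = F R = (50.0)(0.863) = 43.15 N·m.
From τ = Iα: α = 43.15/1.247 = 34.59 rad/s².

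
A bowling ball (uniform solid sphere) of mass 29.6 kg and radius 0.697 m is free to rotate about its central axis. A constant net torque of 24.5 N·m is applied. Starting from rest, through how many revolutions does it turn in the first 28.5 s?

I = (2/5)MR² = (2/5)(29.6)(0.697)² = 5.752 kg·m².
α = τ/I = 24.5/5.752 = 4.259 rad/s².
θ = ½αt² = ½(4.259)(28.5)² = 1730 rad.
Revolutions = θ/(2π) = 275.3.

≈ 275 revolutions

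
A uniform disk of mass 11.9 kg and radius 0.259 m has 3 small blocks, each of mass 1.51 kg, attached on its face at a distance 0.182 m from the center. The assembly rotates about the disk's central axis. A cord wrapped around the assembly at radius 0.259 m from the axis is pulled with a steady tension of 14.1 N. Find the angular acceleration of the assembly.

I_disk = ½MR² = ½(11.9)(0.259)² = 0.3991 kg·m².
I_blocks = 3·m·r² = 3(1.51)(0.182)² = 0.1501 kg·m².
Total I = 0.5492 kg·m².
τ = F r = (14.1)(0.259) = 3.652 N·m.
α = τ/I = 3.652/0.5492 = 6.650 rad/s².

α ≈ 6.65 rad/s²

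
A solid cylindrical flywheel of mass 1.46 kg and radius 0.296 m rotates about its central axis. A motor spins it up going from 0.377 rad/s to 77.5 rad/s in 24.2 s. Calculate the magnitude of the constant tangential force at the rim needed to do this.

F ≈ 0.689 N

I = ½MR² = (1/2)(1.46)(0.296)² = 0.06396 kg·m².
α = Δω/Δt = (77.5 − 0.377)/24.2 = 3.187 rad/s².
The required torque is τ = Iα = (0.06396)(3.187) = 0.2038 N·m.
A tangential force at the rim gives τ = FR, so F = τ/R = 0.2038/0.296 = 0.6886 N.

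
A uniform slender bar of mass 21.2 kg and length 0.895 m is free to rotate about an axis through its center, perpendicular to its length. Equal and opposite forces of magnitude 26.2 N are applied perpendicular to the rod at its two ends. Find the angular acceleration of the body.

α ≈ 16.6 rad/s²

I = (1/12)ML² = (1/12)(21.2)(0.895)² = 1.415 kg·m².
The couple gives τ = F·(L/2) + F·(L/2) = F L = (26.2)(0.895) = 23.45 N·m.
Newton's second law for rotation, τ = Iα, gives α = τ/I = 23.45/1.415 = 16.57 rad/s².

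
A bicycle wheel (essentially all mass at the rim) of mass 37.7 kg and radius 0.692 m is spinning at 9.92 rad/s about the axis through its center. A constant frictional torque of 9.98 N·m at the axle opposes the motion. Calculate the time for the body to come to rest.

I = MR² = (37.7)(0.692)² = 18.05 kg·m².
The net torque has magnitude 9.98 N·m, opposing ω.
|α| = τ/I = 9.980/18.05 = 0.5528 rad/s² (deceleration).
0 = ω₀ − |α|t ⇒ t = ω₀/|α| = 9.92/0.5528 = 17.94 s.

t ≈ 17.9 s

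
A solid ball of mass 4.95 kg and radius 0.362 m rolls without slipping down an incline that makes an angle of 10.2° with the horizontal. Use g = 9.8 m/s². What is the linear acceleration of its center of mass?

Translation along the incline: Mg sinθ − f = Ma.
Rotation about the center: fR = Iα with I = (2/5)MR². No-slip gives a = αR, so f = (I/R²)a = (2/5)M a.
Substituting: Mg sinθ = (1 + 0.4000)Ma, so a = g sinθ/(1 + 0.4000) = (9.8) sin 10.2° / 1.400 = 1.240 m/s².

a ≈ 1.24 m/s²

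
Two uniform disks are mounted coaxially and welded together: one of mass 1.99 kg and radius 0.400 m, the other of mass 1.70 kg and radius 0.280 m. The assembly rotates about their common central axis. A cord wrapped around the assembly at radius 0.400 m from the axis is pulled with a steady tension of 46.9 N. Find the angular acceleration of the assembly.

I = ½M₁R₁² + ½M₂R₂² = ½(1.99)(0.400)² + ½(1.70)(0.280)² = 0.2258 kg·m².
τ = F r = (46.9)(0.400) = 18.76 N·m.
α = τ/I = 18.76/0.2258 = 83.07 rad/s².

α ≈ 83.1 rad/s²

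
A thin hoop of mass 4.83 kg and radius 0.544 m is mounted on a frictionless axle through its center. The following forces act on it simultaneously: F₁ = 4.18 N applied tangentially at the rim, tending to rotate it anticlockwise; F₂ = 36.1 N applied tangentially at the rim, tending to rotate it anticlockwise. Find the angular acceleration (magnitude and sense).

I = MR² = (4.83)(0.544)² = 1.429 kg·m².
Taking anticlockwise as positive: τ₁ = +(4.18)(0.544) = +2.274 N·m; τ₂ = +(36.1)(0.544) = +19.64 N·m.
Net torque τ = 21.91 N·m.
α = τ/I = 21.91/1.429 = 15.33 rad/s².

α ≈ 15.3 rad/s², anticlockwise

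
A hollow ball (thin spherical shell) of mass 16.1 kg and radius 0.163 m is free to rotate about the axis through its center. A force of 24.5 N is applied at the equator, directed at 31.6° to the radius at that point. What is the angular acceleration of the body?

α ≈ 7.34 rad/s²

I = (2/3)MR² = (2/3)(16.1)(0.163)² = 0.2852 kg·m².
Only the tangential component produces torque: τ = F R sinθ = (24.5)(0.163) sin 31.6° = 2.093 N·m.
Newton's second law for rotation, τ = Iα, gives α = τ/I = 2.093/0.2852 = 7.338 rad/s².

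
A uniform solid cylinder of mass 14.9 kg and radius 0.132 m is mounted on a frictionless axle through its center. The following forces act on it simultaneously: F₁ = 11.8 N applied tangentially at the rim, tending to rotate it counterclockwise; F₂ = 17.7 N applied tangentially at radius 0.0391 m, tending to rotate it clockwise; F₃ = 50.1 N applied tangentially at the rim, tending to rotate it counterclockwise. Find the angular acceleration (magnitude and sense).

α ≈ 57.6 rad/s², counterclockwise

I = ½MR² = (1/2)(14.9)(0.132)² = 0.1298 kg·m².
Taking counterclockwise as positive: τ₁ = +(11.8)(0.132) = +1.558 N·m; τ₂ = −(17.7)(0.0391) = −0.6921 N·m; τ₃ = +(50.1)(0.132) = +6.613 N·m.
Net torque τ = 7.479 N·m.
α = τ/I = 7.479/0.1298 = 57.61 rad/s².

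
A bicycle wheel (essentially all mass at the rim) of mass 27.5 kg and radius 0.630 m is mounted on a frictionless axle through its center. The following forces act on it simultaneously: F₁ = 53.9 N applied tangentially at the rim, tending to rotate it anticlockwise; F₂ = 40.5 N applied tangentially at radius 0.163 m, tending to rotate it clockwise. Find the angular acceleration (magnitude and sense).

α ≈ 2.51 rad/s², anticlockwise

I = MR² = (27.5)(0.630)² = 10.91 kg·m².
Taking anticlockwise as positive: τ₁ = +(53.9)(0.630) = +33.96 N·m; τ₂ = −(40.5)(0.163) = −6.602 N·m.
Net torque τ = 27.36 N·m.
α = τ/I = 27.36/10.91 = 2.506 rad/s².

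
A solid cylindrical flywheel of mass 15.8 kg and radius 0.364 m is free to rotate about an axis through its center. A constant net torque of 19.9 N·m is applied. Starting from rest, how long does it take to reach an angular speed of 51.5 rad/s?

I = ½MR² = (1/2)(15.8)(0.364)² = 1.047 kg·m².
α = τ/I = 19.9/1.047 = 19.01 rad/s².
ω = αt ⇒ t = ω/α = 51.5/19.01 = 2.709 s.

t ≈ 2.71 s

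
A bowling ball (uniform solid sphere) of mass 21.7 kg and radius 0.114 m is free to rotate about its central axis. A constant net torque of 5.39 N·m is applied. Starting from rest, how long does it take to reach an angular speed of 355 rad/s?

t ≈ 7.43 s

I = (2/5)MR² = (2/5)(21.7)(0.114)² = 0.1128 kg·m².
α = τ/I = 5.39/0.1128 = 47.78 rad/s².
ω = αt ⇒ t = ω/α = 355/47.78 = 7.430 s.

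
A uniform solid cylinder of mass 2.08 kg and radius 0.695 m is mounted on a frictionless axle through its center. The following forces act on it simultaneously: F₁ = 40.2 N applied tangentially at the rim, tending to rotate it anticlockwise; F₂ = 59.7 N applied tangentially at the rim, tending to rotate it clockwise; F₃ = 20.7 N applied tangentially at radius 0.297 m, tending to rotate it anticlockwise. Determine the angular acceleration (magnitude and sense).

α ≈ 14.7 rad/s², clockwise

I = ½MR² = (1/2)(2.08)(0.695)² = 0.5023 kg·m².
Taking anticlockwise as positive: τ₁ = +(40.2)(0.695) = +27.94 N·m; τ₂ = −(59.7)(0.695) = −41.49 N·m; τ₃ = +(20.7)(0.297) = +6.148 N·m.
Net torque τ = -7.405 N·m.
α = τ/I = -7.405/0.5023 = -14.74 rad/s².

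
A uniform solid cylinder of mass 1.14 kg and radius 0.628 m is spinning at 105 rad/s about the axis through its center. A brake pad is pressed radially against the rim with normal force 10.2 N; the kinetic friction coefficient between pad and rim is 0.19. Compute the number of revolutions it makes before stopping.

I = ½MR² = (1/2)(1.14)(0.628)² = 0.2248 kg·m².
Friction force f = μN = (0.19)(10.2) = 1.938 N at the rim; torque magnitude τ = fR = 1.217 N·m, opposing ω.
|α| = τ/I = 1.217/0.2248 = 5.414 rad/s² (deceleration).
ω² = ω₀² − 2|α|θ with ω = 0 ⇒ θ = ω₀²/(2|α|) = 1018 rad = 162.1 rev.

≈ 162 revolutions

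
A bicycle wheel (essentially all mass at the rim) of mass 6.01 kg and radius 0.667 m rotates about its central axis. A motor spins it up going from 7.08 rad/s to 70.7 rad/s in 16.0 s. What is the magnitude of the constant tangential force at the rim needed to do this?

F ≈ 15.9 N

I = MR² = (6.01)(0.667)² = 2.674 kg·m².
α = Δω/Δt = (70.7 − 7.08)/16.0 = 3.976 rad/s².
The required torque is τ = Iα = (2.674)(3.976) = 10.63 N·m.
A tangential force at the rim gives τ = FR, so F = τ/R = 10.63/0.667 = 15.94 N.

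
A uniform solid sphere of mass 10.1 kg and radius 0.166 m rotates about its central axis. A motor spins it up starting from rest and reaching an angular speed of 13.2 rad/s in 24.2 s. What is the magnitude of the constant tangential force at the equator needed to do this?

F ≈ 0.366 N

I = (2/5)MR² = (2/5)(10.1)(0.166)² = 0.1113 kg·m².
α = Δω/Δt = (13.2 − 0)/24.2 = 0.5455 rad/s².
The required torque is τ = Iα = (0.1113)(0.5455) = 0.06072 N·m.
A tangential force at the equator gives τ = FR, so F = τ/R = 0.06072/0.166 = 0.3658 N.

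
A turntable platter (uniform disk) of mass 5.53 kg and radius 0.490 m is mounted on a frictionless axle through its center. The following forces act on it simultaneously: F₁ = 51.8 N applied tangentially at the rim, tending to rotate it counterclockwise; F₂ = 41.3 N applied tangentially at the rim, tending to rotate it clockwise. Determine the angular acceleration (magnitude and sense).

α ≈ 7.75 rad/s², counterclockwise

I = ½MR² = (1/2)(5.53)(0.490)² = 0.6639 kg·m².
Taking counterclockwise as positive: τ₁ = +(51.8)(0.490) = +25.38 N·m; τ₂ = −(41.3)(0.490) = −20.24 N·m.
Net torque τ = 5.145 N·m.
α = τ/I = 5.145/0.6639 = 7.750 rad/s².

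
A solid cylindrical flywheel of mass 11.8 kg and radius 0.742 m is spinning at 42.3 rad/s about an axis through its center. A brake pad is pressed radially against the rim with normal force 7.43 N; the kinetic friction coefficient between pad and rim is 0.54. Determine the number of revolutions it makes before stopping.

≈ 155 revolutions

I = ½MR² = (1/2)(11.8)(0.742)² = 3.248 kg·m².
Friction force f = μN = (0.54)(7.43) = 4.012 N at the rim; torque magnitude τ = fR = 2.977 N·m, opposing ω.
|α| = τ/I = 2.977/3.248 = 0.9165 rad/s² (deceleration).
ω² = ω₀² − 2|α|θ with ω = 0 ⇒ θ = ω₀²/(2|α|) = 976.2 rad = 155.4 rev.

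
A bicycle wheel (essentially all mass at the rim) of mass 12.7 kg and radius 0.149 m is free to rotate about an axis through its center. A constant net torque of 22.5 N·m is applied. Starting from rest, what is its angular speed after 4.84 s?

I = MR² = (12.7)(0.149)² = 0.2820 kg·m².
α = τ/I = 22.5/0.2820 = 79.80 rad/s².
ω = ω₀ + αt = 0 + (79.80)(4.84) = 386.2 rad/s.

ω ≈ 386 rad/s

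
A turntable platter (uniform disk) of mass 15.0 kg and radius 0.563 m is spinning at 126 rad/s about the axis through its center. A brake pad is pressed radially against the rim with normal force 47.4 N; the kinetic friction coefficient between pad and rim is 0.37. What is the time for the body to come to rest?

I = ½MR² = (1/2)(15.0)(0.563)² = 2.377 kg·m².
Friction force f = μN = (0.37)(47.4) = 17.54 N at the rim; torque magnitude τ = fR = 9.874 N·m, opposing ω.
|α| = τ/I = 9.874/2.377 = 4.153 rad/s² (deceleration).
0 = ω₀ − |α|t ⇒ t = ω₀/|α| = 126/4.153 = 30.34 s.

t ≈ 30.3 s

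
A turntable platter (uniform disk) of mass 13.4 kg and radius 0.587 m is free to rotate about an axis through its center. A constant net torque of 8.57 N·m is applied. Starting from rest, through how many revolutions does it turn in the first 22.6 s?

I = ½MR² = (1/2)(13.4)(0.587)² = 2.309 kg·m².
α = τ/I = 8.57/2.309 = 3.712 rad/s².
θ = ½αt² = ½(3.712)(22.6)² = 948.0 rad.
Revolutions = θ/(2π) = 150.9.

≈ 151 revolutions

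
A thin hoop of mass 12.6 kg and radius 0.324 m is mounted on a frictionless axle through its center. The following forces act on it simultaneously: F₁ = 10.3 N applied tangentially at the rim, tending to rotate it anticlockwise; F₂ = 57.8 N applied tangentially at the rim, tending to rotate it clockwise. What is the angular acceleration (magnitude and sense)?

α ≈ 11.6 rad/s², clockwise

I = MR² = (12.6)(0.324)² = 1.323 kg·m².
Taking anticlockwise as positive: τ₁ = +(10.3)(0.324) = +3.337 N·m; τ₂ = −(57.8)(0.324) = −18.73 N·m.
Net torque τ = -15.39 N·m.
α = τ/I = -15.39/1.323 = -11.64 rad/s².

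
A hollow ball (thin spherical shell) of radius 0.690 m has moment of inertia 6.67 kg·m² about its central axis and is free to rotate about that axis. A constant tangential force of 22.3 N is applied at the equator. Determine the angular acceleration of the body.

τ = F R = (22.3)(0.690) = 15.39 N·m.
From τ = Iα: α = 15.39/6.670 = 2.307 rad/s².

α ≈ 2.31 rad/s²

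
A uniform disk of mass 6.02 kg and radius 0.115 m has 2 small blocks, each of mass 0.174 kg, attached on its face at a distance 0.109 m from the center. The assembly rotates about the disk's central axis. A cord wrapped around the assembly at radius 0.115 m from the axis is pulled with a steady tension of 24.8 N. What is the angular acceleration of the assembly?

I_disk = ½MR² = ½(6.02)(0.115)² = 0.03981 kg·m².
I_blocks = 2·m·r² = 2(0.174)(0.109)² = 0.004135 kg·m².
Total I = 0.04394 kg·m².
τ = F r = (24.8)(0.115) = 2.852 N·m.
α = τ/I = 2.852/0.04394 = 64.90 rad/s².

α ≈ 64.9 rad/s²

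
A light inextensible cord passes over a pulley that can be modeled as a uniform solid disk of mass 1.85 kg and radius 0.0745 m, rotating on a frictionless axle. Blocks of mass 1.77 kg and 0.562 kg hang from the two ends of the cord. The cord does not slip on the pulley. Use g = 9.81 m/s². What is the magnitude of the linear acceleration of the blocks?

I = ½MR² = (1/2)(1.85)(0.0745)² = 0.005134 kg·m².
Heavier block: m₁g − T₁ = m₁a. Lighter block: T₂ − m₂g = m₂a.
Pulley: (T₁ − T₂)R = Iα = I(a/R), so T₁ − T₂ = (I/R²)a = (1/2)M_p a = 0.9250·a.
Adding the three: (m₁ − m₂)g = (m₁ + m₂ + 0.9250)a, so a = (1.77 − 0.562)(9.81)/(1.77 + 0.562 + 0.9250) = 3.638 m/s².

a ≈ 3.64 m/s²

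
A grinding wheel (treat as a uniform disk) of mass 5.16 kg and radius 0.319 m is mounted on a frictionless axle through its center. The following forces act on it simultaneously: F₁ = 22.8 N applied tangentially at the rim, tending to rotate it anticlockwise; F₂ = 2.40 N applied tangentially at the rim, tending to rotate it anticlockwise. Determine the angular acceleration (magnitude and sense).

I = ½MR² = (1/2)(5.16)(0.319)² = 0.2625 kg·m².
Taking anticlockwise as positive: τ₁ = +(22.8)(0.319) = +7.273 N·m; τ₂ = +(2.40)(0.319) = +0.7656 N·m.
Net torque τ = 8.039 N·m.
α = τ/I = 8.039/0.2625 = 30.62 rad/s².

α ≈ 30.6 rad/s², anticlockwise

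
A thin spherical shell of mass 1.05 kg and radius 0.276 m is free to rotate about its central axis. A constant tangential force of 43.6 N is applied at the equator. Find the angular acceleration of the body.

α ≈ 226 rad/s²

I = (2/3)MR² = (2/3)(1.05)(0.276)² = 0.05332 kg·m².
τ = F R = (43.6)(0.276) = 12.03 N·m.
Newton's second law for rotation, τ = Iα, gives α = τ/I = 12.03/0.05332 = 225.7 rad/s².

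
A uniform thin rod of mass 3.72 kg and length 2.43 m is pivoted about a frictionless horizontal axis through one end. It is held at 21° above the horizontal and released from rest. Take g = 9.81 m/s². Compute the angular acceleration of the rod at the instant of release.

α ≈ 5.65 rad/s²

About the pivot, I = (1/3)ML² = (1/3)(3.72)(2.43)² = 7.322 kg·m².
The weight acts at the center, a distance L/2 = 1.215 m from the pivot; τ = Mg(L/2) cos 21° = 41.39 N·m.
α = τ/I = 41.39/7.322 = 5.653 rad/s².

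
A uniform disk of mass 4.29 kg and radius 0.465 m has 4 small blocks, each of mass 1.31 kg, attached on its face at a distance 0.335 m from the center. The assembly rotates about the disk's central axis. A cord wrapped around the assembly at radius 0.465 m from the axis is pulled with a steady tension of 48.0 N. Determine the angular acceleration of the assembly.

I_disk = ½MR² = ½(4.29)(0.465)² = 0.4638 kg·m².
I_blocks = 4·m·r² = 4(1.31)(0.335)² = 0.5881 kg·m².
Total I = 1.052 kg·m².
τ = F r = (48.0)(0.465) = 22.32 N·m.
α = τ/I = 22.32/1.052 = 21.22 rad/s².

α ≈ 21.2 rad/s²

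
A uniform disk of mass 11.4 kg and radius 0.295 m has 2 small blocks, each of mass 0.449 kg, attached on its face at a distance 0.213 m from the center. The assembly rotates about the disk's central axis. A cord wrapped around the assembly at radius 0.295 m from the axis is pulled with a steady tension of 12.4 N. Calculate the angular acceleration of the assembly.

α ≈ 6.81 rad/s²

I_disk = ½MR² = ½(11.4)(0.295)² = 0.4960 kg·m².
I_blocks = 2·m·r² = 2(0.449)(0.213)² = 0.04074 kg·m².
Total I = 0.5368 kg·m².
τ = F r = (12.4)(0.295) = 3.658 N·m.
α = τ/I = 3.658/0.5368 = 6.815 rad/s².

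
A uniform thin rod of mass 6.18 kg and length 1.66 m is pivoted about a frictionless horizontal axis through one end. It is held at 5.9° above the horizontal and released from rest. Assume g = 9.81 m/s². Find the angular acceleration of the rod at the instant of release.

α ≈ 8.82 rad/s²

About the pivot, I = (1/3)ML² = (1/3)(6.18)(1.66)² = 5.677 kg·m².
The weight acts at the center, a distance L/2 = 0.8300 m from the pivot; τ = Mg(L/2) cos 5.9° = 50.05 N·m.
α = τ/I = 50.05/5.677 = 8.818 rad/s².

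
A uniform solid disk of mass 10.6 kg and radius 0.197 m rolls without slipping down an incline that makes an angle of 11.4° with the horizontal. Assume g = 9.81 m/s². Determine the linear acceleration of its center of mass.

Translation along the incline: Mg sinθ − f = Ma.
Rotation about the center: fR = Iα with I = ½MR². No-slip gives a = αR, so f = (I/R²)a = (1/2)M a.
Substituting: Mg sinθ = (1 + 0.5000)Ma, so a = g sinθ/(1 + 0.5000) = (9.81) sin 11.4° / 1.500 = 1.293 m/s².

a ≈ 1.29 m/s²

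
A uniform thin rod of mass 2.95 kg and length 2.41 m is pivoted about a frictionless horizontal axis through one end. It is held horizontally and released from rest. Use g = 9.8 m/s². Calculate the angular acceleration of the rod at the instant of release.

α ≈ 6.10 rad/s²

About the pivot, I = (1/3)ML² = (1/3)(2.95)(2.41)² = 5.711 kg·m².
The weight acts at the center, a distance L/2 = 1.205 m from the pivot; τ = Mg(L/2) = 34.84 N·m.
α = τ/I = 34.84/5.711 = 6.100 rad/s².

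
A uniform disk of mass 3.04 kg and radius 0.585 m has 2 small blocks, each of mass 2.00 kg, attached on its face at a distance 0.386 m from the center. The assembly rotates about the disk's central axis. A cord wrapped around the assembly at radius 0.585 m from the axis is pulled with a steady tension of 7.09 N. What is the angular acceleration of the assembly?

α ≈ 3.72 rad/s²

I_disk = ½MR² = ½(3.04)(0.585)² = 0.5202 kg·m².
I_blocks = 2·m·r² = 2(2.00)(0.386)² = 0.5960 kg·m².
Total I = 1.116 kg·m².
τ = F r = (7.09)(0.585) = 4.148 N·m.
α = τ/I = 4.148/1.116 = 3.716 rad/s².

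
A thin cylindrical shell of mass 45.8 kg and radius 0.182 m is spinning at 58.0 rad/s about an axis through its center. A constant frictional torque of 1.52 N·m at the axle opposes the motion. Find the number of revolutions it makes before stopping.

I = MR² = (45.8)(0.182)² = 1.517 kg·m².
The net torque has magnitude 1.52 N·m, opposing ω.
|α| = τ/I = 1.520/1.517 = 1.002 rad/s² (deceleration).
ω² = ω₀² − 2|α|θ with ω = 0 ⇒ θ = ω₀²/(2|α|) = 1679 rad = 267.2 rev.

≈ 267 revolutions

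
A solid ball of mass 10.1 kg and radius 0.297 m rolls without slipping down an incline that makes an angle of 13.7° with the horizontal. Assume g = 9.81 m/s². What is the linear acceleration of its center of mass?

a ≈ 1.66 m/s²

Translation along the incline: Mg sinθ − f = Ma.
Rotation about the center: fR = Iα with I = (2/5)MR². No-slip gives a = αR, so f = (I/R²)a = (2/5)M a.
Substituting: Mg sinθ = (1 + 0.4000)Ma, so a = g sinθ/(1 + 0.4000) = (9.81) sin 13.7° / 1.400 = 1.660 m/s².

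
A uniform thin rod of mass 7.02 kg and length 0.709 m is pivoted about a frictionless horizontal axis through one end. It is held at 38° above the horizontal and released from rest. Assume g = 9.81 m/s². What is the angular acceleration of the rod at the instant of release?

α ≈ 16.4 rad/s²

About the pivot, I = (1/3)ML² = (1/3)(7.02)(0.709)² = 1.176 kg·m².
The weight acts at the center, a distance L/2 = 0.3545 m from the pivot; τ = Mg(L/2) cos 38° = 19.24 N·m.
α = τ/I = 19.24/1.176 = 16.35 rad/s².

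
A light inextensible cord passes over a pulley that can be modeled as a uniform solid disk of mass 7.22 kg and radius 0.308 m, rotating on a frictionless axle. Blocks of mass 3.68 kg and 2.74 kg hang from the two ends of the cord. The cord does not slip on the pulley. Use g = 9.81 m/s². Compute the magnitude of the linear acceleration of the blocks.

a ≈ 0.919 m/s²

I = ½MR² = (1/2)(7.22)(0.308)² = 0.3425 kg·m².
Heavier block: m₁g − T₁ = m₁a. Lighter block: T₂ − m₂g = m₂a.
Pulley: (T₁ − T₂)R = Iα = I(a/R), so T₁ − T₂ = (I/R²)a = (1/2)M_p a = 3.610·a.
Adding the three: (m₁ − m₂)g = (m₁ + m₂ + 3.610)a, so a = (3.68 − 2.74)(9.81)/(3.68 + 2.74 + 3.610) = 0.9194 m/s².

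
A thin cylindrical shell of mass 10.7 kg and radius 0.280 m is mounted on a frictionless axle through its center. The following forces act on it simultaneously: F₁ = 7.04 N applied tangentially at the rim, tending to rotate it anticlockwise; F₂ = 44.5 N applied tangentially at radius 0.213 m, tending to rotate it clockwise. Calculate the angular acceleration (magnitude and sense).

α ≈ 8.95 rad/s², clockwise

I = MR² = (10.7)(0.280)² = 0.8389 kg·m².
Taking anticlockwise as positive: τ₁ = +(7.04)(0.280) = +1.971 N·m; τ₂ = −(44.5)(0.213) = −9.479 N·m.
Net torque τ = -7.507 N·m.
α = τ/I = -7.507/0.8389 = -8.949 rad/s².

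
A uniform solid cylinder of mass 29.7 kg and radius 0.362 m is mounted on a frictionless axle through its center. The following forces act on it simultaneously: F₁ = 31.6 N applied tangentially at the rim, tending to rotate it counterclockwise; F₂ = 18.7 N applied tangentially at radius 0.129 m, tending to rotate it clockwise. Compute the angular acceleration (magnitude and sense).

I = ½MR² = (1/2)(29.7)(0.362)² = 1.946 kg·m².
Taking counterclockwise as positive: τ₁ = +(31.6)(0.362) = +11.44 N·m; τ₂ = −(18.7)(0.129) = −2.412 N·m.
Net torque τ = 9.027 N·m.
α = τ/I = 9.027/1.946 = 4.639 rad/s².

α ≈ 4.64 rad/s², counterclockwise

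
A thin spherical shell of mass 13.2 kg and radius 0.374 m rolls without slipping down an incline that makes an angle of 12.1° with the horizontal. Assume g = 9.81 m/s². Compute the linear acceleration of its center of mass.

a ≈ 1.23 m/s²

Translation along the incline: Mg sinθ − f = Ma.
Rotation about the center: fR = Iα with I = (2/3)MR². No-slip gives a = αR, so f = (I/R²)a = (2/3)M a.
Substituting: Mg sinθ = (1 + 0.6667)Ma, so a = g sinθ/(1 + 0.6667) = (9.81) sin 12.1° / 1.667 = 1.234 m/s².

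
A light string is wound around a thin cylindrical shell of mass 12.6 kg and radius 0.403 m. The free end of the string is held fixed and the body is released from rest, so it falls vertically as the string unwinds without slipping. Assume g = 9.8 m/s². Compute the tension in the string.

Translation: Mg − T = Ma. Rotation about the center: TR = Iα with I = MR².
With a = αR: T = (I/R²)a = M a, so Mg = (1 + 1.000)Ma.
a = g/(1 + 1.000) = 9.8/2.000 = 4.900 m/s².
T = 1.000·M·a = (1.000)(12.6)(4.900) = 61.74 N.

T ≈ 61.7 N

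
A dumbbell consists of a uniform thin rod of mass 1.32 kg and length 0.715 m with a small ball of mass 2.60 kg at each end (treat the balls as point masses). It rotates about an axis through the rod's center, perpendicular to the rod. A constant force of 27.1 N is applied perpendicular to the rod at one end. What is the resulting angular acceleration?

I_rod = (1/12)ML² = (1/12)(1.32)(0.715)² = 0.05623 kg·m².
I_balls = 2·m·(L/2)² = 2(2.60)(0.3575)² = 0.6646 kg·m².
Total I = 0.7208 kg·m².
τ = F·(L/2) = (27.1)(0.357) = 9.688 N·m.
α = τ/I = 9.688/0.7208 = 13.44 rad/s².

α ≈ 13.4 rad/s²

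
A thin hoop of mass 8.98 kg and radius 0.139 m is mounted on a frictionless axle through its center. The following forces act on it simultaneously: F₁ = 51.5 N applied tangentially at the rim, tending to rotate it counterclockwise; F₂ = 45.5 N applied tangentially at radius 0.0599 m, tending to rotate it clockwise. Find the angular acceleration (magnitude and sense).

α ≈ 25.6 rad/s², counterclockwise

I = MR² = (8.98)(0.139)² = 0.1735 kg·m².
Taking counterclockwise as positive: τ₁ = +(51.5)(0.139) = +7.159 N·m; τ₂ = −(45.5)(0.0599) = −2.725 N·m.
Net torque τ = 4.433 N·m.
α = τ/I = 4.433/0.1735 = 25.55 rad/s².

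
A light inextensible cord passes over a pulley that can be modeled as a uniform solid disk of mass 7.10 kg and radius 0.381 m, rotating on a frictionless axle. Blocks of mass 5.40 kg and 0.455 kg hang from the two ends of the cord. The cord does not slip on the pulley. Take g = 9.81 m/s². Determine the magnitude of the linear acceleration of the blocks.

a ≈ 5.16 m/s²

I = ½MR² = (1/2)(7.10)(0.381)² = 0.5153 kg·m².
Heavier block: m₁g − T₁ = m₁a. Lighter block: T₂ − m₂g = m₂a.
Pulley: (T₁ − T₂)R = Iα = I(a/R), so T₁ − T₂ = (I/R²)a = (1/2)M_p a = 3.550·a.
Adding the three: (m₁ − m₂)g = (m₁ + m₂ + 3.550)a, so a = (5.40 − 0.455)(9.81)/(5.40 + 0.455 + 3.550) = 5.158 m/s².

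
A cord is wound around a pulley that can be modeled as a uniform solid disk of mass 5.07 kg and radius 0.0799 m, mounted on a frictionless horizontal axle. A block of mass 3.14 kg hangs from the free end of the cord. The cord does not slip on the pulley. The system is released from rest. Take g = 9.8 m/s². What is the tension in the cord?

I = ½MR² = (1/2)(5.07)(0.0799)² = 0.01618 kg·m².
Block: mg − T = ma. Pulley: TR = Iα. No-slip: a = αR, so T = (I/R²)a = 2.535·a.
Then mg = (m + 2.535)a, so a = (3.14)(9.8)/(3.14 + 2.535) = 5.422 m/s².
T = 2.535·a = 13.75 N.

T ≈ 13.7 N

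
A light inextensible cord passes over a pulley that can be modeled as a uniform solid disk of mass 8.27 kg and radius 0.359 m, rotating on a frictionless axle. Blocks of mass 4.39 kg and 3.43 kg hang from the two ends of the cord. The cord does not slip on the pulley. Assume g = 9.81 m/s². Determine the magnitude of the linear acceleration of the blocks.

I = ½MR² = (1/2)(8.27)(0.359)² = 0.5329 kg·m².
Heavier block: m₁g − T₁ = m₁a. Lighter block: T₂ − m₂g = m₂a.
Pulley: (T₁ − T₂)R = Iα = I(a/R), so T₁ − T₂ = (I/R²)a = (1/2)M_p a = 4.135·a.
Adding the three: (m₁ − m₂)g = (m₁ + m₂ + 4.135)a, so a = (4.39 − 3.43)(9.81)/(4.39 + 3.43 + 4.135) = 0.7878 m/s².

a ≈ 0.788 m/s²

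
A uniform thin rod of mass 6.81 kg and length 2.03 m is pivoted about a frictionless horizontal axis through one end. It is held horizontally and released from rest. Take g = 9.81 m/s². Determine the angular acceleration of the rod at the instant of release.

About the pivot, I = (1/3)ML² = (1/3)(6.81)(2.03)² = 9.354 kg·m².
The weight acts at the center, a distance L/2 = 1.015 m from the pivot; τ = Mg(L/2) = 67.81 N·m.
α = τ/I = 67.81/9.354 = 7.249 rad/s².
(Equivalently α = (3g/(2L)) = 7.249 rad/s².)

α ≈ 7.25 rad/s²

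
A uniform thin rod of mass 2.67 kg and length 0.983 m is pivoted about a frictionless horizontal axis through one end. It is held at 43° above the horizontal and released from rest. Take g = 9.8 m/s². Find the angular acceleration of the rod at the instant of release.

α ≈ 10.9 rad/s²

About the pivot, I = (1/3)ML² = (1/3)(2.67)(0.983)² = 0.8600 kg·m².
The weight acts at the center, a distance L/2 = 0.4915 m from the pivot; τ = Mg(L/2) cos 43° = 9.406 N·m.
α = τ/I = 9.406/0.8600 = 10.94 rad/s².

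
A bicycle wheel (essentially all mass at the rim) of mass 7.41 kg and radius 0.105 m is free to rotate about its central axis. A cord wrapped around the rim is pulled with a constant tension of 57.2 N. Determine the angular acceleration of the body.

I = MR² = (7.41)(0.105)² = 0.08170 kg·m².
τ = F R = (57.2)(0.105) = 6.006 N·m.
From τ = Iα: α = 6.006/0.08170 = 73.52 rad/s².

α ≈ 73.5 rad/s²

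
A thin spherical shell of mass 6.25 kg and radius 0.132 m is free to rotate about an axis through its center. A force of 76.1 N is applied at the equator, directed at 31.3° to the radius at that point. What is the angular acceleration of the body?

I = (2/3)MR² = (2/3)(6.25)(0.132)² = 0.07260 kg·m².
Only the tangential component produces torque: τ = F R sinθ = (76.1)(0.132) sin 31.3° = 5.219 N·m.
Newton's second law for rotation, τ = Iα, gives α = τ/I = 5.219/0.07260 = 71.88 rad/s².

α ≈ 71.9 rad/s²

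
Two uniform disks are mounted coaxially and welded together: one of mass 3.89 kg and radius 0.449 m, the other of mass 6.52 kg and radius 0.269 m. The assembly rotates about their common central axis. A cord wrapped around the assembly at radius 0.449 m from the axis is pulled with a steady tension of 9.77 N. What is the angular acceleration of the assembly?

α ≈ 6.99 rad/s²

I = ½M₁R₁² + ½M₂R₂² = ½(3.89)(0.449)² + ½(6.52)(0.269)² = 0.6280 kg·m².
τ = F r = (9.77)(0.449) = 4.387 N·m.
α = τ/I = 4.387/0.6280 = 6.985 rad/s².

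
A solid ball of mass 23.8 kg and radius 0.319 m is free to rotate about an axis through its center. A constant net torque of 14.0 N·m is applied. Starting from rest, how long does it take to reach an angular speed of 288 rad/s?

t ≈ 19.9 s

I = (2/5)MR² = (2/5)(23.8)(0.319)² = 0.9688 kg·m².
α = τ/I = 14.0/0.9688 = 14.45 rad/s².
ω = αt ⇒ t = ω/α = 288/14.45 = 19.93 s.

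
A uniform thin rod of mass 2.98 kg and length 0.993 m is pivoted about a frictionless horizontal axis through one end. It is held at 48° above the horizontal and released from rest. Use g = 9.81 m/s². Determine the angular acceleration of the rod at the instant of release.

About the pivot, I = (1/3)ML² = (1/3)(2.98)(0.993)² = 0.9795 kg·m².
The weight acts at the center, a distance L/2 = 0.4965 m from the pivot; τ = Mg(L/2) cos 48° = 9.712 N·m.
α = τ/I = 9.712/0.9795 = 9.916 rad/s².
(Equivalently α = (3g/(2L)) cos 48° = 9.916 rad/s².)

α ≈ 9.92 rad/s²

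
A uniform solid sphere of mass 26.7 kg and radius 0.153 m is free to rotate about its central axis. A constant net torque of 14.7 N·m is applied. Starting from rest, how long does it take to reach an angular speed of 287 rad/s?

I = (2/5)MR² = (2/5)(26.7)(0.153)² = 0.2500 kg·m².
α = τ/I = 14.7/0.2500 = 58.80 rad/s².
ω = αt ⇒ t = ω/α = 287/58.80 = 4.881 s.

t ≈ 4.88 s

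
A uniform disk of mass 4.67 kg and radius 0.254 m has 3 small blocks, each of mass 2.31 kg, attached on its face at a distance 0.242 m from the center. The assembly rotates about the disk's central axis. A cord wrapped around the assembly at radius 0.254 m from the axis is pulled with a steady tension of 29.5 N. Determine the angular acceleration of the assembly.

α ≈ 13.5 rad/s²

I_disk = ½MR² = ½(4.67)(0.254)² = 0.1506 kg·m².
I_blocks = 3·m·r² = 3(2.31)(0.242)² = 0.4058 kg·m².
Total I = 0.5565 kg·m².
τ = F r = (29.5)(0.254) = 7.493 N·m.
α = τ/I = 7.493/0.5565 = 13.46 rad/s².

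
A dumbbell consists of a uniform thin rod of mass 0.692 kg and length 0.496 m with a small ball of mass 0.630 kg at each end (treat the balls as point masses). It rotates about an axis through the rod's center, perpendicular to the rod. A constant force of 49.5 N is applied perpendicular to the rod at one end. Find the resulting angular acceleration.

α ≈ 134 rad/s²

I_rod = (1/12)ML² = (1/12)(0.692)(0.496)² = 0.01419 kg·m².
I_balls = 2·m·(L/2)² = 2(0.630)(0.2480)² = 0.07750 kg·m².
Total I = 0.09168 kg·m².
τ = F·(L/2) = (49.5)(0.248) = 12.28 N·m.
α = τ/I = 12.28/0.09168 = 133.9 rad/s².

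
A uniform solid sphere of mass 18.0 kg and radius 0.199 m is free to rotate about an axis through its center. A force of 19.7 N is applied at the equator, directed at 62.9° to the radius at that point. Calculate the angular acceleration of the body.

I = (2/5)MR² = (2/5)(18.0)(0.199)² = 0.2851 kg·m².
Only the tangential component produces torque: τ = F R sinθ = (19.7)(0.199) sin 62.9° = 3.490 N·m.
Newton's second law for rotation, τ = Iα, gives α = τ/I = 3.490/0.2851 = 12.24 rad/s².

α ≈ 12.2 rad/s²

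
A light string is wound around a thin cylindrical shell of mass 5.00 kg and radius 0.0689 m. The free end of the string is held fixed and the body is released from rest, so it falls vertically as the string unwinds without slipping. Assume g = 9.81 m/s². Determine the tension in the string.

T ≈ 24.5 N

Translation: Mg − T = Ma. Rotation about the center: TR = Iα with I = MR².
With a = αR: T = (I/R²)a = M a, so Mg = (1 + 1.000)Ma.
a = g/(1 + 1.000) = 9.81/2.000 = 4.905 m/s².
T = 1.000·M·a = (1.000)(5.00)(4.905) = 24.53 N.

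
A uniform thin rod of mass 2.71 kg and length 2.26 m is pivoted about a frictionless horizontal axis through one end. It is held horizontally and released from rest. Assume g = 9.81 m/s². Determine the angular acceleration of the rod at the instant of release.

α ≈ 6.51 rad/s²

About the pivot, I = (1/3)ML² = (1/3)(2.71)(2.26)² = 4.614 kg·m².
The weight acts at the center, a distance L/2 = 1.130 m from the pivot; τ = Mg(L/2) = 30.04 N·m.
α = τ/I = 30.04/4.614 = 6.511 rad/s².
(Equivalently α = (3g/(2L)) = 6.511 rad/s².)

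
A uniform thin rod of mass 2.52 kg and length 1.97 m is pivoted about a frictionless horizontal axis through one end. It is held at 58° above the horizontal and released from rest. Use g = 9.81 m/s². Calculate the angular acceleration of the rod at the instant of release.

α ≈ 3.96 rad/s²

About the pivot, I = (1/3)ML² = (1/3)(2.52)(1.97)² = 3.260 kg·m².
The weight acts at the center, a distance L/2 = 0.9850 m from the pivot; τ = Mg(L/2) cos 58° = 12.90 N·m.
α = τ/I = 12.90/3.260 = 3.958 rad/s².
(Equivalently α = (3g/(2L)) cos 58° = 3.958 rad/s².)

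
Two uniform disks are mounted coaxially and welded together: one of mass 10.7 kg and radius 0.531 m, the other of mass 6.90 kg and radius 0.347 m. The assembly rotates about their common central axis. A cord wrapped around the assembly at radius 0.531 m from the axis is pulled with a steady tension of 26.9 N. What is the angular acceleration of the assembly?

I = ½M₁R₁² + ½M₂R₂² = ½(10.7)(0.531)² + ½(6.90)(0.347)² = 1.924 kg·m².
τ = F r = (26.9)(0.531) = 14.28 N·m.
α = τ/I = 14.28/1.924 = 7.424 rad/s².

α ≈ 7.42 rad/s²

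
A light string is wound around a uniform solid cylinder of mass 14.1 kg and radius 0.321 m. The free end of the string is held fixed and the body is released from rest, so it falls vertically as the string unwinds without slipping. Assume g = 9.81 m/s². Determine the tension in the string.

Translation: Mg − T = Ma. Rotation about the center: TR = Iα with I = ½MR².
With a = αR: T = (I/R²)a = (1/2)M a, so Mg = (1 + 0.5000)Ma.
a = g/(1 + 0.5000) = 9.81/1.500 = 6.540 m/s².
T = 0.5000·M·a = (0.5000)(14.1)(6.540) = 46.11 N.

T ≈ 46.1 N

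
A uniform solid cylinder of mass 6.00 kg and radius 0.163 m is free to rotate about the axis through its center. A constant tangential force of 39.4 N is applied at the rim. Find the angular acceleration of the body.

I = ½MR² = (1/2)(6.00)(0.163)² = 0.07971 kg·m².
τ = F R = (39.4)(0.163) = 6.422 N·m.
Newton's second law for rotation, τ = Iα, gives α = τ/I = 6.422/0.07971 = 80.57 rad/s².

α ≈ 80.6 rad/s²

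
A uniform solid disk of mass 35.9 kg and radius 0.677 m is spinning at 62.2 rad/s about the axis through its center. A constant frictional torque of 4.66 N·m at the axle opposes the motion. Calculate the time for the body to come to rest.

I = ½MR² = (1/2)(35.9)(0.677)² = 8.227 kg·m².
The net torque has magnitude 4.66 N·m, opposing ω.
|α| = τ/I = 4.660/8.227 = 0.5664 rad/s² (deceleration).
0 = ω₀ − |α|t ⇒ t = ω₀/|α| = 62.2/0.5664 = 109.8 s.

t ≈ 110 s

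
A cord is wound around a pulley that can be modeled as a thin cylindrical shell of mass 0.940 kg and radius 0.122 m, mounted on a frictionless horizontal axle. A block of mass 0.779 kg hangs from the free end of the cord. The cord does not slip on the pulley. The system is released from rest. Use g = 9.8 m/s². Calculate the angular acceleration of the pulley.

I = MR² = (0.940)(0.122)² = 0.01399 kg·m².
Block: mg − T = ma. Pulley: TR = Iα. No-slip: a = αR, so T = (I/R²)a = 0.9400·a.
Then mg = (m + 0.9400)a, so a = (0.779)(9.8)/(0.779 + 0.9400) = 4.441 m/s².
α = a/R = 4.441/0.122 = 36.40 rad/s².

α ≈ 36.4 rad/s²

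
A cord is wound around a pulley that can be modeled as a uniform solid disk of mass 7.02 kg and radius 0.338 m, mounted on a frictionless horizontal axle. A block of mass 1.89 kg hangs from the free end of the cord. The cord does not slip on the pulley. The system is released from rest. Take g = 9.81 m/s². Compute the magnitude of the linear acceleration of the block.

I = ½MR² = (1/2)(7.02)(0.338)² = 0.4010 kg·m².
Block: mg − T = ma. Pulley: TR = Iα. No-slip: a = αR, so T = (I/R²)a = 3.510·a.
Then mg = (m + 3.510)a, so a = (1.89)(9.81)/(1.89 + 3.510) = 3.434 m/s².

a ≈ 3.43 m/s²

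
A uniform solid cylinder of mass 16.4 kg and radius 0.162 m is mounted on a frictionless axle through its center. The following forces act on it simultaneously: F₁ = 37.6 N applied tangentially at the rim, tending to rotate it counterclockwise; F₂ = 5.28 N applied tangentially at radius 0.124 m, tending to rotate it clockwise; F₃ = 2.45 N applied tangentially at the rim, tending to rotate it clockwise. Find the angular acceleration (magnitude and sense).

α ≈ 23.4 rad/s², counterclockwise

I = ½MR² = (1/2)(16.4)(0.162)² = 0.2152 kg·m².
Taking counterclockwise as positive: τ₁ = +(37.6)(0.162) = +6.091 N·m; τ₂ = −(5.28)(0.124) = −0.6547 N·m; τ₃ = −(2.45)(0.162) = −0.3969 N·m.
Net torque τ = 5.040 N·m.
α = τ/I = 5.040/0.2152 = 23.42 rad/s².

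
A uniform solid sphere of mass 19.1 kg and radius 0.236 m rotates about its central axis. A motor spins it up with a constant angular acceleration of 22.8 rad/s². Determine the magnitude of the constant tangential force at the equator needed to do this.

I = (2/5)MR² = (2/5)(19.1)(0.236)² = 0.4255 kg·m².
The required torque is τ = Iα = (0.4255)(22.80) = 9.702 N·m.
A tangential force at the equator gives τ = FR, so F = τ/R = 9.702/0.236 = 41.11 N.

F ≈ 41.1 N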